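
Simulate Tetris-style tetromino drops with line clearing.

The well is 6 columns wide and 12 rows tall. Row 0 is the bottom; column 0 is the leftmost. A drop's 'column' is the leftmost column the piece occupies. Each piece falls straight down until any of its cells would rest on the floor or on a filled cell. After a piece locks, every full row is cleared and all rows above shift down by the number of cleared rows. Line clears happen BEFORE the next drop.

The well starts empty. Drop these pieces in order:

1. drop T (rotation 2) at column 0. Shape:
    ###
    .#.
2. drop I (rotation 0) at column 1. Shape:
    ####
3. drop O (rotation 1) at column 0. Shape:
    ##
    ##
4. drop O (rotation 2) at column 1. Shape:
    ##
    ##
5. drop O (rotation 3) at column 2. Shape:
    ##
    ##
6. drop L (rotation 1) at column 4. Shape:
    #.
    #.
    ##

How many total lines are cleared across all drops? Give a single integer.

Answer: 0

Derivation:
Drop 1: T rot2 at col 0 lands with bottom-row=0; cleared 0 line(s) (total 0); column heights now [2 2 2 0 0 0], max=2
Drop 2: I rot0 at col 1 lands with bottom-row=2; cleared 0 line(s) (total 0); column heights now [2 3 3 3 3 0], max=3
Drop 3: O rot1 at col 0 lands with bottom-row=3; cleared 0 line(s) (total 0); column heights now [5 5 3 3 3 0], max=5
Drop 4: O rot2 at col 1 lands with bottom-row=5; cleared 0 line(s) (total 0); column heights now [5 7 7 3 3 0], max=7
Drop 5: O rot3 at col 2 lands with bottom-row=7; cleared 0 line(s) (total 0); column heights now [5 7 9 9 3 0], max=9
Drop 6: L rot1 at col 4 lands with bottom-row=3; cleared 0 line(s) (total 0); column heights now [5 7 9 9 6 4], max=9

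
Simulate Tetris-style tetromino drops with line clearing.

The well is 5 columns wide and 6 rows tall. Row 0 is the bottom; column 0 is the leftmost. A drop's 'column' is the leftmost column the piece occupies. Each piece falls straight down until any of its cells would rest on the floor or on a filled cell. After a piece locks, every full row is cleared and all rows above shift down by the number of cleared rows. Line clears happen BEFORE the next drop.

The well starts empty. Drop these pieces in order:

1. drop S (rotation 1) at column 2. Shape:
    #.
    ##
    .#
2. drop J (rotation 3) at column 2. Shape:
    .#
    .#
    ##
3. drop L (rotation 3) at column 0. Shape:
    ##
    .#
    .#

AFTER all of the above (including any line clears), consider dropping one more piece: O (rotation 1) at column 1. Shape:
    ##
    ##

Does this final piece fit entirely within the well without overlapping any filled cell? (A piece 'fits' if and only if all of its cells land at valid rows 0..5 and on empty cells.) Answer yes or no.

Drop 1: S rot1 at col 2 lands with bottom-row=0; cleared 0 line(s) (total 0); column heights now [0 0 3 2 0], max=3
Drop 2: J rot3 at col 2 lands with bottom-row=3; cleared 0 line(s) (total 0); column heights now [0 0 4 6 0], max=6
Drop 3: L rot3 at col 0 lands with bottom-row=0; cleared 0 line(s) (total 0); column heights now [3 3 4 6 0], max=6
Test piece O rot1 at col 1 (width 2): heights before test = [3 3 4 6 0]; fits = True

Answer: yes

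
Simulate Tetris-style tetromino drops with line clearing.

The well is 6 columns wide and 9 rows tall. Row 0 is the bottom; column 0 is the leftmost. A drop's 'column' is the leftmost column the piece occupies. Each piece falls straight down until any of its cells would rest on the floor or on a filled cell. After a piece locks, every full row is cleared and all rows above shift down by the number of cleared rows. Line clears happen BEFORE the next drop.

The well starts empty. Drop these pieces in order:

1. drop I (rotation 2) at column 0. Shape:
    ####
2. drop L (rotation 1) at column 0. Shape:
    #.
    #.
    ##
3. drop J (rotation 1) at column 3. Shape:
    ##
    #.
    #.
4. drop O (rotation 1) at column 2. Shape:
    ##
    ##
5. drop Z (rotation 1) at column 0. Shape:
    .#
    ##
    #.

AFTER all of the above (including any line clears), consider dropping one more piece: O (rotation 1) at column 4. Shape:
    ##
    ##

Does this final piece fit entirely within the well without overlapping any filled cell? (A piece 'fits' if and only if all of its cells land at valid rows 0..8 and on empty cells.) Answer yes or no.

Answer: yes

Derivation:
Drop 1: I rot2 at col 0 lands with bottom-row=0; cleared 0 line(s) (total 0); column heights now [1 1 1 1 0 0], max=1
Drop 2: L rot1 at col 0 lands with bottom-row=1; cleared 0 line(s) (total 0); column heights now [4 2 1 1 0 0], max=4
Drop 3: J rot1 at col 3 lands with bottom-row=1; cleared 0 line(s) (total 0); column heights now [4 2 1 4 4 0], max=4
Drop 4: O rot1 at col 2 lands with bottom-row=4; cleared 0 line(s) (total 0); column heights now [4 2 6 6 4 0], max=6
Drop 5: Z rot1 at col 0 lands with bottom-row=4; cleared 0 line(s) (total 0); column heights now [6 7 6 6 4 0], max=7
Test piece O rot1 at col 4 (width 2): heights before test = [6 7 6 6 4 0]; fits = True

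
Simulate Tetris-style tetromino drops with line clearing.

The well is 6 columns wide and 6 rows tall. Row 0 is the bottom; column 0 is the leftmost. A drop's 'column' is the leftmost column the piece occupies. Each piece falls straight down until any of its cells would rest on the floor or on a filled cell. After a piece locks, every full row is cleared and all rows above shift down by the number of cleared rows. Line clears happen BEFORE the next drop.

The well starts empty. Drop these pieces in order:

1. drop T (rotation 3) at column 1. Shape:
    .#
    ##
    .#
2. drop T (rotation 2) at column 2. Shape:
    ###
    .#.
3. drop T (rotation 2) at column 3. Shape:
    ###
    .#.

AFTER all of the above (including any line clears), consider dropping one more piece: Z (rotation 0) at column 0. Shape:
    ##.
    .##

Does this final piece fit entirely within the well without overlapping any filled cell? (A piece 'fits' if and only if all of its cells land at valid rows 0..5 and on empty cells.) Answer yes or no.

Drop 1: T rot3 at col 1 lands with bottom-row=0; cleared 0 line(s) (total 0); column heights now [0 2 3 0 0 0], max=3
Drop 2: T rot2 at col 2 lands with bottom-row=2; cleared 0 line(s) (total 0); column heights now [0 2 4 4 4 0], max=4
Drop 3: T rot2 at col 3 lands with bottom-row=4; cleared 0 line(s) (total 0); column heights now [0 2 4 6 6 6], max=6
Test piece Z rot0 at col 0 (width 3): heights before test = [0 2 4 6 6 6]; fits = True

Answer: yes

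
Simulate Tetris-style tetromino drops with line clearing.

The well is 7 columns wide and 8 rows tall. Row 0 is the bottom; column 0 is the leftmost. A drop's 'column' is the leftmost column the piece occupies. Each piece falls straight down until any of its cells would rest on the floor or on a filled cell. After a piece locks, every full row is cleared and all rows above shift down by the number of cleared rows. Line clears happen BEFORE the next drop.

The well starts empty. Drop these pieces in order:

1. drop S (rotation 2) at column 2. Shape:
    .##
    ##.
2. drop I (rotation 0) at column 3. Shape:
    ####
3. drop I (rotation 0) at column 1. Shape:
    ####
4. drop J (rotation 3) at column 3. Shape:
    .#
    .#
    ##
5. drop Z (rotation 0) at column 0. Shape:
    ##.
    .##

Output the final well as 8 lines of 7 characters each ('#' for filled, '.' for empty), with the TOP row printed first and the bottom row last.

Answer: .......
....#..
##..#..
.####..
.####..
...####
...##..
..##...

Derivation:
Drop 1: S rot2 at col 2 lands with bottom-row=0; cleared 0 line(s) (total 0); column heights now [0 0 1 2 2 0 0], max=2
Drop 2: I rot0 at col 3 lands with bottom-row=2; cleared 0 line(s) (total 0); column heights now [0 0 1 3 3 3 3], max=3
Drop 3: I rot0 at col 1 lands with bottom-row=3; cleared 0 line(s) (total 0); column heights now [0 4 4 4 4 3 3], max=4
Drop 4: J rot3 at col 3 lands with bottom-row=4; cleared 0 line(s) (total 0); column heights now [0 4 4 5 7 3 3], max=7
Drop 5: Z rot0 at col 0 lands with bottom-row=4; cleared 0 line(s) (total 0); column heights now [6 6 5 5 7 3 3], max=7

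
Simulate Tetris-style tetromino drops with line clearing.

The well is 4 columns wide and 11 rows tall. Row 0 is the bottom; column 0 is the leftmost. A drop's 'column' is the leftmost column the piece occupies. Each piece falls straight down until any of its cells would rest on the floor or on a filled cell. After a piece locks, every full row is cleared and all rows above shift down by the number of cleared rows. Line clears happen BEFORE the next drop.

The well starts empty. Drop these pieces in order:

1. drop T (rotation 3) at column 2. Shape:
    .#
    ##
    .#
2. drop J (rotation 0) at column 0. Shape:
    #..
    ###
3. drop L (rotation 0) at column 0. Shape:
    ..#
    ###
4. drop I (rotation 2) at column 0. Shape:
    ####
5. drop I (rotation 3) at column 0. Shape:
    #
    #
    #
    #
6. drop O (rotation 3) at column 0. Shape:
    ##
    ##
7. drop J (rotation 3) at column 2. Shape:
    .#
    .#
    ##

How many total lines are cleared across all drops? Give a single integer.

Drop 1: T rot3 at col 2 lands with bottom-row=0; cleared 0 line(s) (total 0); column heights now [0 0 2 3], max=3
Drop 2: J rot0 at col 0 lands with bottom-row=2; cleared 1 line(s) (total 1); column heights now [3 0 2 2], max=3
Drop 3: L rot0 at col 0 lands with bottom-row=3; cleared 0 line(s) (total 1); column heights now [4 4 5 2], max=5
Drop 4: I rot2 at col 0 lands with bottom-row=5; cleared 1 line(s) (total 2); column heights now [4 4 5 2], max=5
Drop 5: I rot3 at col 0 lands with bottom-row=4; cleared 0 line(s) (total 2); column heights now [8 4 5 2], max=8
Drop 6: O rot3 at col 0 lands with bottom-row=8; cleared 0 line(s) (total 2); column heights now [10 10 5 2], max=10
Drop 7: J rot3 at col 2 lands with bottom-row=5; cleared 0 line(s) (total 2); column heights now [10 10 6 8], max=10

Answer: 2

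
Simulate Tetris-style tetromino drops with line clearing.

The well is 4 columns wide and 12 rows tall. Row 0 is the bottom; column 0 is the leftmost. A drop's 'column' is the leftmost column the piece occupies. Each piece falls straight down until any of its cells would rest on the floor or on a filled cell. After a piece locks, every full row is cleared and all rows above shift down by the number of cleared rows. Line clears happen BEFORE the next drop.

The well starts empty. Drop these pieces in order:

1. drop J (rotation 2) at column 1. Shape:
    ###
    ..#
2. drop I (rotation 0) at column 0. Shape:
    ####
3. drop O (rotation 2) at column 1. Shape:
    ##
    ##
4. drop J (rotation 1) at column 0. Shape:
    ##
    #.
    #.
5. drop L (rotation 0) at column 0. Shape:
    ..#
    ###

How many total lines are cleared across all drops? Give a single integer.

Drop 1: J rot2 at col 1 lands with bottom-row=0; cleared 0 line(s) (total 0); column heights now [0 2 2 2], max=2
Drop 2: I rot0 at col 0 lands with bottom-row=2; cleared 1 line(s) (total 1); column heights now [0 2 2 2], max=2
Drop 3: O rot2 at col 1 lands with bottom-row=2; cleared 0 line(s) (total 1); column heights now [0 4 4 2], max=4
Drop 4: J rot1 at col 0 lands with bottom-row=2; cleared 0 line(s) (total 1); column heights now [5 5 4 2], max=5
Drop 5: L rot0 at col 0 lands with bottom-row=5; cleared 0 line(s) (total 1); column heights now [6 6 7 2], max=7

Answer: 1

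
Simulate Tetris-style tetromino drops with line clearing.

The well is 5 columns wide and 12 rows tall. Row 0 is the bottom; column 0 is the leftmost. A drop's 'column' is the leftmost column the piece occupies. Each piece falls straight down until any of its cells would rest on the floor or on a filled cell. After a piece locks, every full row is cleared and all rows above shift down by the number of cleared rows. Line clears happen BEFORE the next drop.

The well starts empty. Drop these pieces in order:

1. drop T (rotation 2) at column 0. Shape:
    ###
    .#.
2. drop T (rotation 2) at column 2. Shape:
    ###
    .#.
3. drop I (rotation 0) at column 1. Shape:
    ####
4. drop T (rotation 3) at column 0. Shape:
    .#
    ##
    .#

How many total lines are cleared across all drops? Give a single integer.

Answer: 0

Derivation:
Drop 1: T rot2 at col 0 lands with bottom-row=0; cleared 0 line(s) (total 0); column heights now [2 2 2 0 0], max=2
Drop 2: T rot2 at col 2 lands with bottom-row=1; cleared 0 line(s) (total 0); column heights now [2 2 3 3 3], max=3
Drop 3: I rot0 at col 1 lands with bottom-row=3; cleared 0 line(s) (total 0); column heights now [2 4 4 4 4], max=4
Drop 4: T rot3 at col 0 lands with bottom-row=4; cleared 0 line(s) (total 0); column heights now [6 7 4 4 4], max=7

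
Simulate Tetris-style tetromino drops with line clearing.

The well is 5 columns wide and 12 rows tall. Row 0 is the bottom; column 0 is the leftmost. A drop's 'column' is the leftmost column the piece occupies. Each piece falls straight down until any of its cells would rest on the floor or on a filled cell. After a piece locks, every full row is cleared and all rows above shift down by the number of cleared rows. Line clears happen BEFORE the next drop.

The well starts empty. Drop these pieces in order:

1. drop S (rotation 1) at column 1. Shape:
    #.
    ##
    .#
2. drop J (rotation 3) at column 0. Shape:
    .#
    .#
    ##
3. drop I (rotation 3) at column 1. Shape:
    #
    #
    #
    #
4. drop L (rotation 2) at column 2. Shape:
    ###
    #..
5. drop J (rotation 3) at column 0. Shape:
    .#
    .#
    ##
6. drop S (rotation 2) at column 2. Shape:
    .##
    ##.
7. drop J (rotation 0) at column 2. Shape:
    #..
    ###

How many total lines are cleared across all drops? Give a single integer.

Drop 1: S rot1 at col 1 lands with bottom-row=0; cleared 0 line(s) (total 0); column heights now [0 3 2 0 0], max=3
Drop 2: J rot3 at col 0 lands with bottom-row=3; cleared 0 line(s) (total 0); column heights now [4 6 2 0 0], max=6
Drop 3: I rot3 at col 1 lands with bottom-row=6; cleared 0 line(s) (total 0); column heights now [4 10 2 0 0], max=10
Drop 4: L rot2 at col 2 lands with bottom-row=2; cleared 1 line(s) (total 1); column heights now [0 9 3 0 0], max=9
Drop 5: J rot3 at col 0 lands with bottom-row=9; cleared 0 line(s) (total 1); column heights now [10 12 3 0 0], max=12
Drop 6: S rot2 at col 2 lands with bottom-row=3; cleared 0 line(s) (total 1); column heights now [10 12 4 5 5], max=12
Drop 7: J rot0 at col 2 lands with bottom-row=5; cleared 0 line(s) (total 1); column heights now [10 12 7 6 6], max=12

Answer: 1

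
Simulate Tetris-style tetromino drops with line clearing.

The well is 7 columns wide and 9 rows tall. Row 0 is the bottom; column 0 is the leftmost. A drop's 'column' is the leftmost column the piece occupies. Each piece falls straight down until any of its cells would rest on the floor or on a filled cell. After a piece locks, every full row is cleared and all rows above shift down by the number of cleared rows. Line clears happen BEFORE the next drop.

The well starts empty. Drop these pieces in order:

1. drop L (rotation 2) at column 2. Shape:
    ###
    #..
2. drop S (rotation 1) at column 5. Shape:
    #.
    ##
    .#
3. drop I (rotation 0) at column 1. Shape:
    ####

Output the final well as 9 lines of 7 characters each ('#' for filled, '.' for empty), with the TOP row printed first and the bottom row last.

Answer: .......
.......
.......
.......
.......
.......
.#####.
..#####
..#...#

Derivation:
Drop 1: L rot2 at col 2 lands with bottom-row=0; cleared 0 line(s) (total 0); column heights now [0 0 2 2 2 0 0], max=2
Drop 2: S rot1 at col 5 lands with bottom-row=0; cleared 0 line(s) (total 0); column heights now [0 0 2 2 2 3 2], max=3
Drop 3: I rot0 at col 1 lands with bottom-row=2; cleared 0 line(s) (total 0); column heights now [0 3 3 3 3 3 2], max=3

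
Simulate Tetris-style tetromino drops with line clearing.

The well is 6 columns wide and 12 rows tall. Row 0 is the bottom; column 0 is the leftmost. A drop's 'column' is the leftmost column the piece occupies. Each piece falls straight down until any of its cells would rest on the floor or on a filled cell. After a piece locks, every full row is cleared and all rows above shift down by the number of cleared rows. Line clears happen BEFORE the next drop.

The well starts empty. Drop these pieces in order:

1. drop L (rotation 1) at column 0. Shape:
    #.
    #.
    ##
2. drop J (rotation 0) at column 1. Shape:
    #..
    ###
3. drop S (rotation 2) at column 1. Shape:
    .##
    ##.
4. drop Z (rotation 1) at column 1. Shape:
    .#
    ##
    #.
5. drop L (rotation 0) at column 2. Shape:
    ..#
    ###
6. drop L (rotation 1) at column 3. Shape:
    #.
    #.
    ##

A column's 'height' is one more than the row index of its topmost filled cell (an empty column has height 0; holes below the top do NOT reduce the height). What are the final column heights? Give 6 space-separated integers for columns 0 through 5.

Drop 1: L rot1 at col 0 lands with bottom-row=0; cleared 0 line(s) (total 0); column heights now [3 1 0 0 0 0], max=3
Drop 2: J rot0 at col 1 lands with bottom-row=1; cleared 0 line(s) (total 0); column heights now [3 3 2 2 0 0], max=3
Drop 3: S rot2 at col 1 lands with bottom-row=3; cleared 0 line(s) (total 0); column heights now [3 4 5 5 0 0], max=5
Drop 4: Z rot1 at col 1 lands with bottom-row=4; cleared 0 line(s) (total 0); column heights now [3 6 7 5 0 0], max=7
Drop 5: L rot0 at col 2 lands with bottom-row=7; cleared 0 line(s) (total 0); column heights now [3 6 8 8 9 0], max=9
Drop 6: L rot1 at col 3 lands with bottom-row=9; cleared 0 line(s) (total 0); column heights now [3 6 8 12 10 0], max=12

Answer: 3 6 8 12 10 0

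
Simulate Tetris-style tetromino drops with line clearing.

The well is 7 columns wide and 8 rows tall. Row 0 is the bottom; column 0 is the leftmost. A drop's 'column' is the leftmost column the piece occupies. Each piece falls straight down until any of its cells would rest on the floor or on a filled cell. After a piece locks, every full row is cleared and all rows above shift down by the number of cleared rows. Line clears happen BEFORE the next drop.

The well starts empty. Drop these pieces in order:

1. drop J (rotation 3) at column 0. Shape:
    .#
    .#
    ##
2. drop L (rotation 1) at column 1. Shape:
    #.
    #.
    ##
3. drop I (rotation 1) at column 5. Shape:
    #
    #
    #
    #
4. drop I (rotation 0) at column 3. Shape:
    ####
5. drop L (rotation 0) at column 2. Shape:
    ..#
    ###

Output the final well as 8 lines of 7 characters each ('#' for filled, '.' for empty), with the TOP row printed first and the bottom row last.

Drop 1: J rot3 at col 0 lands with bottom-row=0; cleared 0 line(s) (total 0); column heights now [1 3 0 0 0 0 0], max=3
Drop 2: L rot1 at col 1 lands with bottom-row=3; cleared 0 line(s) (total 0); column heights now [1 6 4 0 0 0 0], max=6
Drop 3: I rot1 at col 5 lands with bottom-row=0; cleared 0 line(s) (total 0); column heights now [1 6 4 0 0 4 0], max=6
Drop 4: I rot0 at col 3 lands with bottom-row=4; cleared 0 line(s) (total 0); column heights now [1 6 4 5 5 5 5], max=6
Drop 5: L rot0 at col 2 lands with bottom-row=5; cleared 0 line(s) (total 0); column heights now [1 6 6 6 7 5 5], max=7

Answer: .......
....#..
.####..
.#.####
.##..#.
.#...#.
.#...#.
##...#.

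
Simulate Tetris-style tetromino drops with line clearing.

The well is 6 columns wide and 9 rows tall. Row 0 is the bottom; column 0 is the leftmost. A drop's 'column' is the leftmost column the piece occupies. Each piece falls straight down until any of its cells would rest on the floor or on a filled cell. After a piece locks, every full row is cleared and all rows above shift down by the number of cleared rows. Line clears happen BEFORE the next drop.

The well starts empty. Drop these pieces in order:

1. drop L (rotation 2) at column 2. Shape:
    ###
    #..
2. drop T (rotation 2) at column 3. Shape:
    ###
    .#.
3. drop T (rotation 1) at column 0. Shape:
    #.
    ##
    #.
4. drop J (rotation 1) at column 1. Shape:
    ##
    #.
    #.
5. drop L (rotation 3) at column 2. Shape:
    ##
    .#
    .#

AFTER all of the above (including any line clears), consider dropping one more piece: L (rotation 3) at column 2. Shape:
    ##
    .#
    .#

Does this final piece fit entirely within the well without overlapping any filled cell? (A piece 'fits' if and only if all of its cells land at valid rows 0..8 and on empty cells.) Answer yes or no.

Drop 1: L rot2 at col 2 lands with bottom-row=0; cleared 0 line(s) (total 0); column heights now [0 0 2 2 2 0], max=2
Drop 2: T rot2 at col 3 lands with bottom-row=2; cleared 0 line(s) (total 0); column heights now [0 0 2 4 4 4], max=4
Drop 3: T rot1 at col 0 lands with bottom-row=0; cleared 0 line(s) (total 0); column heights now [3 2 2 4 4 4], max=4
Drop 4: J rot1 at col 1 lands with bottom-row=2; cleared 0 line(s) (total 0); column heights now [3 5 5 4 4 4], max=5
Drop 5: L rot3 at col 2 lands with bottom-row=4; cleared 0 line(s) (total 0); column heights now [3 5 7 7 4 4], max=7
Test piece L rot3 at col 2 (width 2): heights before test = [3 5 7 7 4 4]; fits = False

Answer: no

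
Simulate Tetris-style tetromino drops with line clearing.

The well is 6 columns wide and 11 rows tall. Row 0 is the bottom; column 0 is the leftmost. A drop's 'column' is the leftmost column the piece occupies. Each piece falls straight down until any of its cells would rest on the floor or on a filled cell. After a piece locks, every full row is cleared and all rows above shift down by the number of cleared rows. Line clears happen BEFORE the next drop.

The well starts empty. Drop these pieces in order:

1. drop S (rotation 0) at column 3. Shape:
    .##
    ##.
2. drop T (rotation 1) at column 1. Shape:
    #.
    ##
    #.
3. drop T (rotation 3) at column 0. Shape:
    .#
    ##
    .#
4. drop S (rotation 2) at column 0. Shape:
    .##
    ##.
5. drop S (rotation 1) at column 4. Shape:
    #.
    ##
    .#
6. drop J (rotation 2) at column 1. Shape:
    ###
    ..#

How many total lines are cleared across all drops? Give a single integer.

Answer: 0

Derivation:
Drop 1: S rot0 at col 3 lands with bottom-row=0; cleared 0 line(s) (total 0); column heights now [0 0 0 1 2 2], max=2
Drop 2: T rot1 at col 1 lands with bottom-row=0; cleared 0 line(s) (total 0); column heights now [0 3 2 1 2 2], max=3
Drop 3: T rot3 at col 0 lands with bottom-row=3; cleared 0 line(s) (total 0); column heights now [5 6 2 1 2 2], max=6
Drop 4: S rot2 at col 0 lands with bottom-row=6; cleared 0 line(s) (total 0); column heights now [7 8 8 1 2 2], max=8
Drop 5: S rot1 at col 4 lands with bottom-row=2; cleared 0 line(s) (total 0); column heights now [7 8 8 1 5 4], max=8
Drop 6: J rot2 at col 1 lands with bottom-row=7; cleared 0 line(s) (total 0); column heights now [7 9 9 9 5 4], max=9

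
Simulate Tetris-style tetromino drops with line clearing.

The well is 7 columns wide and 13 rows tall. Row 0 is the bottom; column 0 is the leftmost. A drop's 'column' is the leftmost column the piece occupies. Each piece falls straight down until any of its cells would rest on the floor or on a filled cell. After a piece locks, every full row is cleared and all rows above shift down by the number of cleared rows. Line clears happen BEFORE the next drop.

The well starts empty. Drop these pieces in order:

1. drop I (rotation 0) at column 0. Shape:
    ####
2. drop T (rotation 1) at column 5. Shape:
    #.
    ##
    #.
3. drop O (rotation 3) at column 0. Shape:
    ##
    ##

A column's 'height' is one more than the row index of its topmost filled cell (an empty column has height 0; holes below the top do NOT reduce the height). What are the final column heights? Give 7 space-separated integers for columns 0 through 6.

Answer: 3 3 1 1 0 3 2

Derivation:
Drop 1: I rot0 at col 0 lands with bottom-row=0; cleared 0 line(s) (total 0); column heights now [1 1 1 1 0 0 0], max=1
Drop 2: T rot1 at col 5 lands with bottom-row=0; cleared 0 line(s) (total 0); column heights now [1 1 1 1 0 3 2], max=3
Drop 3: O rot3 at col 0 lands with bottom-row=1; cleared 0 line(s) (total 0); column heights now [3 3 1 1 0 3 2], max=3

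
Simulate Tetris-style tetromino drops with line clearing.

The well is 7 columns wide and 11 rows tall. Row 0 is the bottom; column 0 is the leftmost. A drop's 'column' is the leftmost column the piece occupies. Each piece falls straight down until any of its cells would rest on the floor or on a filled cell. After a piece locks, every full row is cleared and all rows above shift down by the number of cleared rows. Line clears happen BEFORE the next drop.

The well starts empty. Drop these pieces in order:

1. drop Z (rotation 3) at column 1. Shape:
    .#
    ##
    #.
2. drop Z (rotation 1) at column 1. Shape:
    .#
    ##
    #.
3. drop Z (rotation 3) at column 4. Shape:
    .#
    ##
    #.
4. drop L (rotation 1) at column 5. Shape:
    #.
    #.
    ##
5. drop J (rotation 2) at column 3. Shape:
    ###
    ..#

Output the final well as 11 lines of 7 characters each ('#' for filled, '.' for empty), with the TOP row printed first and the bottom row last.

Drop 1: Z rot3 at col 1 lands with bottom-row=0; cleared 0 line(s) (total 0); column heights now [0 2 3 0 0 0 0], max=3
Drop 2: Z rot1 at col 1 lands with bottom-row=2; cleared 0 line(s) (total 0); column heights now [0 4 5 0 0 0 0], max=5
Drop 3: Z rot3 at col 4 lands with bottom-row=0; cleared 0 line(s) (total 0); column heights now [0 4 5 0 2 3 0], max=5
Drop 4: L rot1 at col 5 lands with bottom-row=3; cleared 0 line(s) (total 0); column heights now [0 4 5 0 2 6 4], max=6
Drop 5: J rot2 at col 3 lands with bottom-row=6; cleared 0 line(s) (total 0); column heights now [0 4 5 8 8 8 4], max=8

Answer: .......
.......
.......
...###.
.....#.
.....#.
..#..#.
.##..##
.##..#.
.##.##.
.#..#..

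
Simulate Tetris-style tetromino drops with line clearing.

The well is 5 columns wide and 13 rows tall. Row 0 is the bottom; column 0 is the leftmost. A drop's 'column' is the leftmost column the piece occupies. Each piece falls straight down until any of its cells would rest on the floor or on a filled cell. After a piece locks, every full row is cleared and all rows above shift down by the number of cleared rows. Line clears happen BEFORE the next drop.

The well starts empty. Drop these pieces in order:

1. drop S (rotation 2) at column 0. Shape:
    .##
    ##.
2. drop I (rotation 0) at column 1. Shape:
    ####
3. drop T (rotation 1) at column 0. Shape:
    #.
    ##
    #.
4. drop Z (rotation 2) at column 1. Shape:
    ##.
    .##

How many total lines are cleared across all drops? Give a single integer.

Drop 1: S rot2 at col 0 lands with bottom-row=0; cleared 0 line(s) (total 0); column heights now [1 2 2 0 0], max=2
Drop 2: I rot0 at col 1 lands with bottom-row=2; cleared 0 line(s) (total 0); column heights now [1 3 3 3 3], max=3
Drop 3: T rot1 at col 0 lands with bottom-row=2; cleared 1 line(s) (total 1); column heights now [4 3 2 0 0], max=4
Drop 4: Z rot2 at col 1 lands with bottom-row=2; cleared 0 line(s) (total 1); column heights now [4 4 4 3 0], max=4

Answer: 1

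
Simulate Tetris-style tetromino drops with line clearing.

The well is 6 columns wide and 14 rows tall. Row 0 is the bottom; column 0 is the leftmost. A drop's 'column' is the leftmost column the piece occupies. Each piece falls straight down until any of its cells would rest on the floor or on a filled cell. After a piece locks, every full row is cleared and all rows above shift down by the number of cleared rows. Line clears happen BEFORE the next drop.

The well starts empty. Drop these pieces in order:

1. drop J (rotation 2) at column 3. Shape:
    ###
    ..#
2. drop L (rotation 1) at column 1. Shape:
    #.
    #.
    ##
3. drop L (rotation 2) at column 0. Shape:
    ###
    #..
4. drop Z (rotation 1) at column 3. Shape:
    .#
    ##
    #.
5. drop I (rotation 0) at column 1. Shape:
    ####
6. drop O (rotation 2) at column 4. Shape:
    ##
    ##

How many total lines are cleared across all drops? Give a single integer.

Drop 1: J rot2 at col 3 lands with bottom-row=0; cleared 0 line(s) (total 0); column heights now [0 0 0 2 2 2], max=2
Drop 2: L rot1 at col 1 lands with bottom-row=0; cleared 0 line(s) (total 0); column heights now [0 3 1 2 2 2], max=3
Drop 3: L rot2 at col 0 lands with bottom-row=2; cleared 0 line(s) (total 0); column heights now [4 4 4 2 2 2], max=4
Drop 4: Z rot1 at col 3 lands with bottom-row=2; cleared 0 line(s) (total 0); column heights now [4 4 4 4 5 2], max=5
Drop 5: I rot0 at col 1 lands with bottom-row=5; cleared 0 line(s) (total 0); column heights now [4 6 6 6 6 2], max=6
Drop 6: O rot2 at col 4 lands with bottom-row=6; cleared 0 line(s) (total 0); column heights now [4 6 6 6 8 8], max=8

Answer: 0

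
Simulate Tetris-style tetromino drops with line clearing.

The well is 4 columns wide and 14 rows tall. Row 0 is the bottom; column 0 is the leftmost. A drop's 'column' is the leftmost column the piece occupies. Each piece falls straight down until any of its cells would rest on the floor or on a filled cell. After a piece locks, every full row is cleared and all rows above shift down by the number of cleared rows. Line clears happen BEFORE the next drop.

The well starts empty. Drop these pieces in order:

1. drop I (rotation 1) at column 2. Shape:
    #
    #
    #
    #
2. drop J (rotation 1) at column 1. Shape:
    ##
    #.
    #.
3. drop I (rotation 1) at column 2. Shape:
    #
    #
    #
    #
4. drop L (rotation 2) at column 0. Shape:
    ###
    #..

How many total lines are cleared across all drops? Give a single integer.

Drop 1: I rot1 at col 2 lands with bottom-row=0; cleared 0 line(s) (total 0); column heights now [0 0 4 0], max=4
Drop 2: J rot1 at col 1 lands with bottom-row=2; cleared 0 line(s) (total 0); column heights now [0 5 5 0], max=5
Drop 3: I rot1 at col 2 lands with bottom-row=5; cleared 0 line(s) (total 0); column heights now [0 5 9 0], max=9
Drop 4: L rot2 at col 0 lands with bottom-row=8; cleared 0 line(s) (total 0); column heights now [10 10 10 0], max=10

Answer: 0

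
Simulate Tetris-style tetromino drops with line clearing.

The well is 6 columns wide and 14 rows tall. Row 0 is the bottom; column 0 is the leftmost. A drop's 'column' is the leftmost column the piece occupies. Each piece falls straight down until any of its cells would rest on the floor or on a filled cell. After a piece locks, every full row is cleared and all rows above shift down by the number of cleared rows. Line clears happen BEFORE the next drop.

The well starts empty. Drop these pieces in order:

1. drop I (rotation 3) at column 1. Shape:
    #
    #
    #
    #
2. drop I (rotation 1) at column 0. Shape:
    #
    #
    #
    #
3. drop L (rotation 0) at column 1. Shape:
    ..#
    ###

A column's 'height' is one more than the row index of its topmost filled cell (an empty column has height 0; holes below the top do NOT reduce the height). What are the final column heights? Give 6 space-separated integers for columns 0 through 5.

Answer: 4 5 5 6 0 0

Derivation:
Drop 1: I rot3 at col 1 lands with bottom-row=0; cleared 0 line(s) (total 0); column heights now [0 4 0 0 0 0], max=4
Drop 2: I rot1 at col 0 lands with bottom-row=0; cleared 0 line(s) (total 0); column heights now [4 4 0 0 0 0], max=4
Drop 3: L rot0 at col 1 lands with bottom-row=4; cleared 0 line(s) (total 0); column heights now [4 5 5 6 0 0], max=6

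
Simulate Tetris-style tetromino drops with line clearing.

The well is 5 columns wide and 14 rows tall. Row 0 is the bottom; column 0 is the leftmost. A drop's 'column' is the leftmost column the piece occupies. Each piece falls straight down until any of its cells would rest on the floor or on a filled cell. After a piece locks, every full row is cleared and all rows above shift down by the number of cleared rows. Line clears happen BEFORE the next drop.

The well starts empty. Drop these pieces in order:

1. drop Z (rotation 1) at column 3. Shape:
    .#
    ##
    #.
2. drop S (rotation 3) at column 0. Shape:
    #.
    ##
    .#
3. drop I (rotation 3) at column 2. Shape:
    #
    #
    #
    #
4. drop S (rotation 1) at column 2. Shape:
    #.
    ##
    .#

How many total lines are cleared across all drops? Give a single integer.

Answer: 1

Derivation:
Drop 1: Z rot1 at col 3 lands with bottom-row=0; cleared 0 line(s) (total 0); column heights now [0 0 0 2 3], max=3
Drop 2: S rot3 at col 0 lands with bottom-row=0; cleared 0 line(s) (total 0); column heights now [3 2 0 2 3], max=3
Drop 3: I rot3 at col 2 lands with bottom-row=0; cleared 1 line(s) (total 1); column heights now [2 1 3 1 2], max=3
Drop 4: S rot1 at col 2 lands with bottom-row=2; cleared 0 line(s) (total 1); column heights now [2 1 5 4 2], max=5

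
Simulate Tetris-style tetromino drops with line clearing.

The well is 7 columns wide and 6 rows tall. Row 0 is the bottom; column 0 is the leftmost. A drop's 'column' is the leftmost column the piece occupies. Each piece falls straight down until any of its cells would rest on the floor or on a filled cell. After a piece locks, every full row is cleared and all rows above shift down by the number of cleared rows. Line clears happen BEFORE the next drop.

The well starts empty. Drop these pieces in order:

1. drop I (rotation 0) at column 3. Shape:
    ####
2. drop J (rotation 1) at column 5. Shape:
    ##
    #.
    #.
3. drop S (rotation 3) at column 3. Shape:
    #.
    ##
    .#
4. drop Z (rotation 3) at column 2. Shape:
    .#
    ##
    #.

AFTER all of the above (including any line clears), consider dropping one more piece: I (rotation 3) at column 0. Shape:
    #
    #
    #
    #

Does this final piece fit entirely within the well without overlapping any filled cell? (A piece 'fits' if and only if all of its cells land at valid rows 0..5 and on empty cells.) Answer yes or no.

Drop 1: I rot0 at col 3 lands with bottom-row=0; cleared 0 line(s) (total 0); column heights now [0 0 0 1 1 1 1], max=1
Drop 2: J rot1 at col 5 lands with bottom-row=1; cleared 0 line(s) (total 0); column heights now [0 0 0 1 1 4 4], max=4
Drop 3: S rot3 at col 3 lands with bottom-row=1; cleared 0 line(s) (total 0); column heights now [0 0 0 4 3 4 4], max=4
Drop 4: Z rot3 at col 2 lands with bottom-row=3; cleared 0 line(s) (total 0); column heights now [0 0 5 6 3 4 4], max=6
Test piece I rot3 at col 0 (width 1): heights before test = [0 0 5 6 3 4 4]; fits = True

Answer: yes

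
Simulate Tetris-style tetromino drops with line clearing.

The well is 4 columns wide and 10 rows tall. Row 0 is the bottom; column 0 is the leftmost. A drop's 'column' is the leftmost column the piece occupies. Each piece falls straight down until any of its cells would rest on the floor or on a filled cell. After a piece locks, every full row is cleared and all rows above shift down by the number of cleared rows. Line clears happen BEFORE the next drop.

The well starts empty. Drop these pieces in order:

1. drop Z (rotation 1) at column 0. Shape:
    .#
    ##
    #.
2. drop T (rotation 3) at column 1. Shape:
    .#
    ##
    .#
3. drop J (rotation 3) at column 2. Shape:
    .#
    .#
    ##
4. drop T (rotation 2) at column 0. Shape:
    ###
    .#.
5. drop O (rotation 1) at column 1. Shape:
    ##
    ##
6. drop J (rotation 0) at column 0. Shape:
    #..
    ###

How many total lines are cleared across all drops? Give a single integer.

Answer: 1

Derivation:
Drop 1: Z rot1 at col 0 lands with bottom-row=0; cleared 0 line(s) (total 0); column heights now [2 3 0 0], max=3
Drop 2: T rot3 at col 1 lands with bottom-row=2; cleared 0 line(s) (total 0); column heights now [2 4 5 0], max=5
Drop 3: J rot3 at col 2 lands with bottom-row=5; cleared 0 line(s) (total 0); column heights now [2 4 6 8], max=8
Drop 4: T rot2 at col 0 lands with bottom-row=5; cleared 1 line(s) (total 1); column heights now [2 6 6 7], max=7
Drop 5: O rot1 at col 1 lands with bottom-row=6; cleared 0 line(s) (total 1); column heights now [2 8 8 7], max=8
Drop 6: J rot0 at col 0 lands with bottom-row=8; cleared 0 line(s) (total 1); column heights now [10 9 9 7], max=10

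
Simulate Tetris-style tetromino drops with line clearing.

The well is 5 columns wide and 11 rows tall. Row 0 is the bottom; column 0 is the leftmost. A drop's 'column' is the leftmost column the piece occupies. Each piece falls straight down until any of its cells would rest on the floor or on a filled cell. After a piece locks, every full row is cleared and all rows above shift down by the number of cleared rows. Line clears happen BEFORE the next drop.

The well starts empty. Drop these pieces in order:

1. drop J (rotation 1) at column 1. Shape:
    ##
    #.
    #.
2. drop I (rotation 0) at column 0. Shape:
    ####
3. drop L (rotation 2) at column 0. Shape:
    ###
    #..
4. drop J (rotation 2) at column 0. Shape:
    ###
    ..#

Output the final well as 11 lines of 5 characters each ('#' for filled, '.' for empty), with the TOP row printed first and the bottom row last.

Answer: .....
.....
.....
###..
..#..
###..
#....
####.
.##..
.#...
.#...

Derivation:
Drop 1: J rot1 at col 1 lands with bottom-row=0; cleared 0 line(s) (total 0); column heights now [0 3 3 0 0], max=3
Drop 2: I rot0 at col 0 lands with bottom-row=3; cleared 0 line(s) (total 0); column heights now [4 4 4 4 0], max=4
Drop 3: L rot2 at col 0 lands with bottom-row=4; cleared 0 line(s) (total 0); column heights now [6 6 6 4 0], max=6
Drop 4: J rot2 at col 0 lands with bottom-row=6; cleared 0 line(s) (total 0); column heights now [8 8 8 4 0], max=8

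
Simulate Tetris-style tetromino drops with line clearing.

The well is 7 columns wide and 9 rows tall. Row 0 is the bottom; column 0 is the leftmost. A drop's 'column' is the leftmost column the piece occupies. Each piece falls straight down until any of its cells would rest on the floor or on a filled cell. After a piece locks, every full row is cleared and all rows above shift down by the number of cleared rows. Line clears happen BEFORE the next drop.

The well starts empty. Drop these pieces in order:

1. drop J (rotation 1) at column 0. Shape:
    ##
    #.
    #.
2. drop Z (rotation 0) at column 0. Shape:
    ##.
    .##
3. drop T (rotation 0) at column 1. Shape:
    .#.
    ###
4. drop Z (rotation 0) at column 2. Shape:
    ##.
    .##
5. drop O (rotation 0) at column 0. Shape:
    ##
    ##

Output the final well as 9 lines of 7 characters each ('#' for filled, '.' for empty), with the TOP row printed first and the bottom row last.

Drop 1: J rot1 at col 0 lands with bottom-row=0; cleared 0 line(s) (total 0); column heights now [3 3 0 0 0 0 0], max=3
Drop 2: Z rot0 at col 0 lands with bottom-row=3; cleared 0 line(s) (total 0); column heights now [5 5 4 0 0 0 0], max=5
Drop 3: T rot0 at col 1 lands with bottom-row=5; cleared 0 line(s) (total 0); column heights now [5 6 7 6 0 0 0], max=7
Drop 4: Z rot0 at col 2 lands with bottom-row=6; cleared 0 line(s) (total 0); column heights now [5 6 8 8 7 0 0], max=8
Drop 5: O rot0 at col 0 lands with bottom-row=6; cleared 0 line(s) (total 0); column heights now [8 8 8 8 7 0 0], max=8

Answer: .......
####...
#####..
.###...
##.....
.##....
##.....
#......
#......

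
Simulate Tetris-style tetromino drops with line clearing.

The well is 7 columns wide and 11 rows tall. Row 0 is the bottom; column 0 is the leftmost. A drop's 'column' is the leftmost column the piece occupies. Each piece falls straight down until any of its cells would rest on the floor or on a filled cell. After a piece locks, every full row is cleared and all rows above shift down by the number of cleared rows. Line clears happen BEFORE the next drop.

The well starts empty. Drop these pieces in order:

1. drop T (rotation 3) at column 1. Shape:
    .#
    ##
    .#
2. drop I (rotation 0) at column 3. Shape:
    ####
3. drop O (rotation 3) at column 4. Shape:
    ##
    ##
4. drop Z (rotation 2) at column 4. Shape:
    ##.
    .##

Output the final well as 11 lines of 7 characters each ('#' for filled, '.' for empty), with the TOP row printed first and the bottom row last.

Drop 1: T rot3 at col 1 lands with bottom-row=0; cleared 0 line(s) (total 0); column heights now [0 2 3 0 0 0 0], max=3
Drop 2: I rot0 at col 3 lands with bottom-row=0; cleared 0 line(s) (total 0); column heights now [0 2 3 1 1 1 1], max=3
Drop 3: O rot3 at col 4 lands with bottom-row=1; cleared 0 line(s) (total 0); column heights now [0 2 3 1 3 3 1], max=3
Drop 4: Z rot2 at col 4 lands with bottom-row=3; cleared 0 line(s) (total 0); column heights now [0 2 3 1 5 5 4], max=5

Answer: .......
.......
.......
.......
.......
.......
....##.
.....##
..#.##.
.##.##.
..#####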